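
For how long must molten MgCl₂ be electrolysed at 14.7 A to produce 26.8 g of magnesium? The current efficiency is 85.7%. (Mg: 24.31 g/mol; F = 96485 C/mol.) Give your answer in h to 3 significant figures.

n(Mg) = 26.8 / 24.31 = 1.102 mol
Mg²⁺ + 2e⁻ → Mg, so n(e⁻) = 2 × 1.102 = 2.204 mol
Q = 2.204 × 96485 / 0.857 = 2.481×10^5 C
t = Q / I = 2.481×10^5 / 14.7 = 16880 s = 4.69 h

4.69 h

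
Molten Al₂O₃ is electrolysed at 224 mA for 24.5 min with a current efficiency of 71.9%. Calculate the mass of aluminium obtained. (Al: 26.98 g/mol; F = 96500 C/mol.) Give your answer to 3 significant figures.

Q = 0.224 × 1470 = 329.3 C
n(e⁻) = 329.3 / 96500 = 0.003412 mol
Al³⁺ + 3e⁻ → Al, so theoretical m(Al) = 0.001137 × 26.98 = 0.03068 g
Actual mass = 71.9% × 0.03068 = 0.0221 g

0.0221 g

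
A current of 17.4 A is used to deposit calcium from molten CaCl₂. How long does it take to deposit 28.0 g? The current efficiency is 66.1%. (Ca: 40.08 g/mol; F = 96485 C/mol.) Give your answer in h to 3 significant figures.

n(Ca) = 28.0 / 40.08 = 0.6986 mol
Ca²⁺ + 2e⁻ → Ca, so n(e⁻) = 2 × 0.6986 = 1.397 mol
Q = 1.397 × 96485 / 0.661 = 2.039×10^5 C
t = Q / I = 2.039×10^5 / 17.4 = 11720 s = 3.26 h

3.26 h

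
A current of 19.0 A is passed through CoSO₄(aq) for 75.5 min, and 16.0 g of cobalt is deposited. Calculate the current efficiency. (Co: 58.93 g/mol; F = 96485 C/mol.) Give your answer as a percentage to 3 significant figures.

60.9%

Q = 19.0 × 4530 = 86070 C
n(e⁻) = 86070 / 96485 = 0.8921 mol
Co²⁺ + 2e⁻ → Co, so theoretical n(Co) = 0.4461 mol → 26.29 g
Efficiency = 16.0 / 26.29 = 0.6086 = 60.9%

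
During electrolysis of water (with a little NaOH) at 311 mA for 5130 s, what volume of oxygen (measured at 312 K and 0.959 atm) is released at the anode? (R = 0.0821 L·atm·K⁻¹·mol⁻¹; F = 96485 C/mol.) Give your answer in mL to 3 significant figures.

110 mL

Q = It = 0.311 × 5130 = 1595 C
Moles of electrons = 1595 / 96485 = 0.01653 mol
2H₂O → O₂ + 4H⁺ + 4e⁻, so n(O₂) = 0.01653 / 4 = 0.004133 mol
V = nRT/P = 0.004133 × 0.0821 × 312 / 0.959 = 0.1104 L
= 110 mL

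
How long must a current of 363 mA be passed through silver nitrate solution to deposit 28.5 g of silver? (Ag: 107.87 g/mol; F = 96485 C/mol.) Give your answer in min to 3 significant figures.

1170 min

n(Ag) = 28.5 / 107.87 = 0.2642 mol
Ag⁺ + e⁻ → Ag, so n(e⁻) = 0.2642 mol
Q = 0.2642 × 96485 = 25490 C
t = Q / I = 25490 / 0.363 = 70220 s = 1170 min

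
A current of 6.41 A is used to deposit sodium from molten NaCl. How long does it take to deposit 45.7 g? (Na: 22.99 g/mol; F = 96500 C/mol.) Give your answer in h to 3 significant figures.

n(Na) = 45.7 / 22.99 = 1.988 mol
Na⁺ + e⁻ → Na, so n(e⁻) = 1.988 mol
Q = 1.988 × 96500 = 1.918×10^5 C
t = Q / I = 1.918×10^5 / 6.41 = 29920 s = 8.31 h

8.31 h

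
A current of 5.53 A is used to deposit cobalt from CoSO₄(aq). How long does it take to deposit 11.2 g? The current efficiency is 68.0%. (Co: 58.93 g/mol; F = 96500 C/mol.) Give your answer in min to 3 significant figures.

n(Co) = 11.2 / 58.93 = 0.1901 mol
Co²⁺ + 2e⁻ → Co, so n(e⁻) = 2 × 0.1901 = 0.3802 mol
Q = 0.3802 × 96500 / 0.680 = 53950 C
t = Q / I = 53950 / 5.53 = 9756 s = 163 min

163 min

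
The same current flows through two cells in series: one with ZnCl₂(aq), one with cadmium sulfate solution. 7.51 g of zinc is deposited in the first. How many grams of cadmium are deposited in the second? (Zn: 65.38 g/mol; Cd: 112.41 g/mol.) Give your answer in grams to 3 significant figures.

n(Zn) = 7.51 / 65.38 = 0.1149 mol
Zn²⁺ + 2e⁻ → Zn, so n(e⁻) = 2 × 0.1149 = 0.2298 mol
In series, the same 0.2298 mol of electrons flows through the second cell.
Cd²⁺ + 2e⁻ → Cd, so n(Cd) = 0.2298 / 2 = 0.1149 mol
m(Cd) = 0.1149 × 112.41 = 12.9 g

12.9 g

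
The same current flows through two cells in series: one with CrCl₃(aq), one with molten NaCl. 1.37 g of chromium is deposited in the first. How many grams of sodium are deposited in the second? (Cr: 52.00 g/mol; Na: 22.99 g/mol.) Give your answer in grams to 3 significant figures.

n(Cr) = 1.37 / 52.00 = 0.02635 mol
Cr³⁺ + 3e⁻ → Cr, so n(e⁻) = 3 × 0.02635 = 0.07905 mol
Same current for the same time ⇒ same n(e⁻) = 0.07905 mol in both cells.
Na⁺ + e⁻ → Na, so n(Na) = 0.07905 mol
m(Na) = 0.07905 × 22.99 = 1.82 g

1.82 g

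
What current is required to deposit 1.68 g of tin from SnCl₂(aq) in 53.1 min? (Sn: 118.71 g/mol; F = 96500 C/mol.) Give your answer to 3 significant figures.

n(Sn) = 1.68 / 118.71 = 0.01415 mol
Sn²⁺ + 2e⁻ → Sn, so n(e⁻) = 2 × 0.01415 = 0.02830 mol
Q = 0.02830 × 96500 = 2731 C
I = Q / t = 2731 / 3186 s = 0.857 A

0.857 A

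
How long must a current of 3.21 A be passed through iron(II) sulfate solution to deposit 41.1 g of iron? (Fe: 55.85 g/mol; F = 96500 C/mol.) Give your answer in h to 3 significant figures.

n(Fe) = 41.1 / 55.85 = 0.7359 mol
Fe²⁺ + 2e⁻ → Fe, so n(e⁻) = 2 × 0.7359 = 1.472 mol
Q = 1.472 × 96500 = 1.420×10^5 C
t = Q / I = 1.420×10^5 / 3.21 = 44240 s = 12.3 h

12.3 h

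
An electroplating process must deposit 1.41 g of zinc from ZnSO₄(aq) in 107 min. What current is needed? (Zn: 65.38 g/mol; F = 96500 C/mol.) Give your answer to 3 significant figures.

0.648 A

n(Zn) = 1.41 / 65.38 = 0.02157 mol
Zn²⁺ + 2e⁻ → Zn, so n(e⁻) = 2 × 0.02157 = 0.04314 mol
Q = 0.04314 × 96500 = 4163 C
I = Q / t = 4163 / 6420 s = 0.648 A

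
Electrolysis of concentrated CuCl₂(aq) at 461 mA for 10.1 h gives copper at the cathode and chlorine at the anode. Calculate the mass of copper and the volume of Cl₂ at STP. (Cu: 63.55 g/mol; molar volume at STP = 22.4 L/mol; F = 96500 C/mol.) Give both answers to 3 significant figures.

5.52 g Cu; 1.95 L Cl₂

Q = 0.461 × 36360 = 16760 C; n(e⁻) = 16760 / 96500 = 0.1737 mol
Cathode: Cu²⁺ + 2e⁻ → Cu → n(Cu) = 0.1737/2 = 0.08685 mol → 5.52 g
Anode: 2Cl⁻ → Cl₂ + 2e⁻ → n(Cl₂) = 0.1737/2 = 0.08685 mol → 1.95 L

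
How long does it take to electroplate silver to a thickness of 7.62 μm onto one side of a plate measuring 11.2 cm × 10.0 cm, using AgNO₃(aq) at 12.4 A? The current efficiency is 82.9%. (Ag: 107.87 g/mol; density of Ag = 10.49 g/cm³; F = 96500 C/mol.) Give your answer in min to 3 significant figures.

1.30 min

Plated area = 11.2 × 10.0 = 112.0 cm²
Volume = 112.0 × 7.62×10⁻⁴ cm = 0.08534 cm³
m(Ag) = 0.08534 × 10.49 = 0.8952 g
n(Ag) = 0.8952 / 107.87 = 0.008299 mol; n(e⁻) = 0.008299 mol
Q = 0.008299 × 96500 / 0.829 = 966.0 C
t = 966.0 / 12.4 = 77.90 s = 1.30 min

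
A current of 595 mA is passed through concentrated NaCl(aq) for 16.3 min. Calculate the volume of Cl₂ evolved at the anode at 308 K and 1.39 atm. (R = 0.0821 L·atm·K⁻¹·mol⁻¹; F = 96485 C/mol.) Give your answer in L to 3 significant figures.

Q = It = 0.595 × 978 = 581.9 C
n(e⁻) = 581.9 / 96485 = 0.006031 mol
2Cl⁻ → Cl₂ + 2e⁻, so n(Cl₂) = 0.006031 / 2 = 0.003016 mol
V = nRT/P = 0.003016 × 0.0821 × 308 / 1.39 = 0.05487 L

0.0549 L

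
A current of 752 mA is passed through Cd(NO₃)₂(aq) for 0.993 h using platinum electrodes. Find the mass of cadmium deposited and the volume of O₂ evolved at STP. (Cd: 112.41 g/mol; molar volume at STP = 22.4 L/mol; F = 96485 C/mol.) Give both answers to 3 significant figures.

1.57 g Cd; 0.156 L O₂

Q = 0.752 × 3574.8 = 2688 C; n(e⁻) = 2688 / 96485 = 0.02786 mol
Cathode: Cd²⁺ + 2e⁻ → Cd → n(Cd) = 0.02786/2 = 0.01393 mol → 1.57 g
Anode: 2H₂O → O₂ + 4H⁺ + 4e⁻ → n(O₂) = 0.02786/4 = 0.006965 mol → 0.156 L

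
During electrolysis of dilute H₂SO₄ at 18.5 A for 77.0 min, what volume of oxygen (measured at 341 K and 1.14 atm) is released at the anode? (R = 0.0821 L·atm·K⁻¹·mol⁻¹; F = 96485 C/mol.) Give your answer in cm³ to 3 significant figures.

5440 cm³

Charge passed = 18.5 × 4620 = 85470 C
n(e⁻) = Q/F = 85470/96485 = 0.8858 mol
2H₂O → O₂ + 4H⁺ + 4e⁻, so n(O₂) = 0.8858 / 4 = 0.2215 mol
V = nRT/P = 0.2215 × 0.0821 × 341 / 1.14 = 5.440 L
= 5440 cm³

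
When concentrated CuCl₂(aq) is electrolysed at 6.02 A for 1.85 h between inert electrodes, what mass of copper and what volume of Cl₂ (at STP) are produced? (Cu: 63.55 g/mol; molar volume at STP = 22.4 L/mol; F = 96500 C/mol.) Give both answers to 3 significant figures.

Q = 6.02 × 6660 = 40090 C; n(e⁻) = 40090 / 96500 = 0.4154 mol
Cathode: Cu²⁺ + 2e⁻ → Cu → n(Cu) = 0.4154/2 = 0.2077 mol → 13.2 g
Anode: 2Cl⁻ → Cl₂ + 2e⁻ → n(Cl₂) = 0.4154/2 = 0.2077 mol → 4.65 L

13.2 g Cu; 4.65 L Cl₂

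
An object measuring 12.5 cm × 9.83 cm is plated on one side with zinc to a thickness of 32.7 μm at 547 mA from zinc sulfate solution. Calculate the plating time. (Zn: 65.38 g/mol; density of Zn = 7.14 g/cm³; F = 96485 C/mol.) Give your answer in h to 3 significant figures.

Plated area = 12.5 × 9.83 = 122.9 cm²
Volume = 122.9 × 32.7×10⁻⁴ cm = 0.4019 cm³
m(Zn) = 0.4019 × 7.14 = 2.870 g
n(Zn) = 2.870 / 65.38 = 0.04390 mol; n(e⁻) = 2 × 0.04390 = 0.08780 mol
Q = 0.08780 × 96485 = 8471 C
t = 8471 / 0.547 = 15490 s = 4.30 h

4.30 h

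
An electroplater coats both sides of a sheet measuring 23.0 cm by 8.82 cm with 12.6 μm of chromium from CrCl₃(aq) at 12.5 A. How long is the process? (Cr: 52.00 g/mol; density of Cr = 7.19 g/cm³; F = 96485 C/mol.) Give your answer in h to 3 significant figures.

Plated area = 2 × 23.0 × 8.82 = 405.7 cm²
Volume = 405.7 × 12.6×10⁻⁴ cm = 0.5112 cm³
m(Cr) = 0.5112 × 7.19 = 3.676 g
n(Cr) = 3.676 / 52.00 = 0.07069 mol; n(e⁻) = 3 × 0.07069 = 0.2121 mol
Q = 0.2121 × 96485 = 20460 C
t = 20460 / 12.5 = 1637 s = 0.455 h

0.455 h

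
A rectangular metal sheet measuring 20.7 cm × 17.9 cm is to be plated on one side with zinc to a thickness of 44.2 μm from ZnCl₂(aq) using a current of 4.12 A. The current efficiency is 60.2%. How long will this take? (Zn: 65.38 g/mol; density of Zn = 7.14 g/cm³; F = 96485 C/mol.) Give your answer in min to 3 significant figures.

Plated area = 20.7 × 17.9 = 370.5 cm²
Volume = 370.5 × 44.2×10⁻⁴ cm = 1.638 cm³
m(Zn) = 1.638 × 7.14 = 11.70 g
n(Zn) = 11.70 / 65.38 = 0.1790 mol; n(e⁻) = 2 × 0.1790 = 0.3580 mol
Q = 0.3580 × 96485 / 0.602 = 57380 C
t = 57380 / 4.12 = 13930 s = 232 min

232 min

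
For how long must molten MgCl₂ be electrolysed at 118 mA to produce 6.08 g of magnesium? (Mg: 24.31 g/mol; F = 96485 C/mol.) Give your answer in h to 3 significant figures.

n(Mg) = 6.08 / 24.31 = 0.2501 mol
Mg²⁺ + 2e⁻ → Mg, so n(e⁻) = 2 × 0.2501 = 0.5002 mol
Q = 0.5002 × 96485 = 48260 C
t = Q / I = 48260 / 0.118 = 4.090×10^5 s = 114 h

114 h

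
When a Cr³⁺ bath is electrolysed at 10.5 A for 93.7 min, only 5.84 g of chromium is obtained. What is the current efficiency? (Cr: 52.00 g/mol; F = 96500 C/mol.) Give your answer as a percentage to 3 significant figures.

55.1%

Q = 10.5 × 5622 = 59030 C
n(e⁻) = 59030 / 96500 = 0.6117 mol
Cr³⁺ + 3e⁻ → Cr, so theoretical n(Cr) = 0.2039 mol → 10.60 g
Efficiency = 5.84 / 10.60 = 0.5509 = 55.1%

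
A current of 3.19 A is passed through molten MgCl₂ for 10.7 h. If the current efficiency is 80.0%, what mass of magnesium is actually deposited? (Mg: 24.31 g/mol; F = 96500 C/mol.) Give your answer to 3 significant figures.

12.4 g

Q = 3.19 × 38520 = 1.229×10^5 C
n(e⁻) = 1.229×10^5 / 96500 = 1.274 mol
Mg²⁺ + 2e⁻ → Mg, so theoretical m(Mg) = 0.6370 × 24.31 = 15.49 g
Actual mass = 80.0% × 15.49 = 12.4 g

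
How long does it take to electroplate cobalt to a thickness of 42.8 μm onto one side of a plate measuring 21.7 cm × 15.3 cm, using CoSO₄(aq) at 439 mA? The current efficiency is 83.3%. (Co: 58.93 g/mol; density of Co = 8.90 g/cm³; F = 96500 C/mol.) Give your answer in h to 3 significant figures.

31.5 h

Plated area = 21.7 × 15.3 = 332.0 cm²
Volume = 332.0 × 42.8×10⁻⁴ cm = 1.421 cm³
m(Co) = 1.421 × 8.90 = 12.65 g
n(Co) = 12.65 / 58.93 = 0.2147 mol; n(e⁻) = 2 × 0.2147 = 0.4294 mol
Q = 0.4294 × 96500 / 0.833 = 49740 C
t = 49740 / 0.439 = 1.133×10^5 s = 31.5 h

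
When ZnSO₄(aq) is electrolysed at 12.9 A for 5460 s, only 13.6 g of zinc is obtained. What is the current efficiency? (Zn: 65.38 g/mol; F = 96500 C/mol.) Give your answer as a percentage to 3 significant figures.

Q = 12.9 × 5460 = 70430 C
n(e⁻) = 70430 / 96500 = 0.7298 mol
Zn²⁺ + 2e⁻ → Zn, so theoretical n(Zn) = 0.3649 mol → 23.86 g
Efficiency = 13.6 / 23.86 = 0.5700 = 57.0%

57.0%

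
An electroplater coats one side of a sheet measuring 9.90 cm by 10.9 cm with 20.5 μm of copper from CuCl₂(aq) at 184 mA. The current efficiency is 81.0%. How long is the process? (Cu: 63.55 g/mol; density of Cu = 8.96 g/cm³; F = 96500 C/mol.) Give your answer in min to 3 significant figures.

673 min

Plated area = 9.90 × 10.9 = 107.9 cm²
Volume = 107.9 × 20.5×10⁻⁴ cm = 0.2212 cm³
m(Cu) = 0.2212 × 8.96 = 1.982 g
n(Cu) = 1.982 / 63.55 = 0.03119 mol; n(e⁻) = 2 × 0.03119 = 0.06238 mol
Q = 0.06238 × 96500 / 0.810 = 7432 C
t = 7432 / 0.184 = 40390 s = 673 min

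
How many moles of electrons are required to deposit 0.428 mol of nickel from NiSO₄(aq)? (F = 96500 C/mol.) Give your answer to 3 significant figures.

Ni²⁺ + 2e⁻ → Ni, so n(e⁻) = 2 × 0.428 = 0.8560 mol

0.856 mol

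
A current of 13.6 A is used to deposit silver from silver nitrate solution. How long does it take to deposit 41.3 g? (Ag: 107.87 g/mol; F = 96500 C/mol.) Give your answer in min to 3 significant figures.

45.3 min

n(Ag) = 41.3 / 107.87 = 0.3829 mol
Ag⁺ + e⁻ → Ag, so n(e⁻) = 0.3829 mol
Q = 0.3829 × 96500 = 36950 C
t = Q / I = 36950 / 13.6 = 2717 s = 45.3 min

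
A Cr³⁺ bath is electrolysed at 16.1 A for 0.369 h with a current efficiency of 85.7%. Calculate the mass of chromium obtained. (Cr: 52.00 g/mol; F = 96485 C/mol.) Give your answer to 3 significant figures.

Q = 16.1 × 1328.4 = 21390 C
n(e⁻) = 21390 / 96485 = 0.2217 mol
Cr³⁺ + 3e⁻ → Cr, so theoretical m(Cr) = 0.07390 × 52.00 = 3.843 g
Actual mass = 85.7% × 3.843 = 3.29 g

3.29 g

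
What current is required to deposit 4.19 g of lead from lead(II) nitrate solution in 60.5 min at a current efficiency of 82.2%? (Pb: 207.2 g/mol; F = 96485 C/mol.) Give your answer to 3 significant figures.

1.31 A

n(Pb) = 4.19 / 207.2 = 0.02022 mol
Pb²⁺ + 2e⁻ → Pb, so n(e⁻) = 2 × 0.02022 = 0.04044 mol
Q = 0.04044 × 96485 / 0.822 = 4747 C
I = Q / t = 4747 / 3630 s = 1.31 A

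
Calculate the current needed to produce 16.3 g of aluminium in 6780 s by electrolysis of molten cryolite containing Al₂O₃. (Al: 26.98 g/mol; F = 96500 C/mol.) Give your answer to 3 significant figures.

25.8 A

n(Al) = 16.3 / 26.98 = 0.6042 mol
Al³⁺ + 3e⁻ → Al, so n(e⁻) = 3 × 0.6042 = 1.813 mol
Q = 1.813 × 96500 = 1.750×10^5 C
I = Q / t = 1.750×10^5 / 6780 s = 25.8 A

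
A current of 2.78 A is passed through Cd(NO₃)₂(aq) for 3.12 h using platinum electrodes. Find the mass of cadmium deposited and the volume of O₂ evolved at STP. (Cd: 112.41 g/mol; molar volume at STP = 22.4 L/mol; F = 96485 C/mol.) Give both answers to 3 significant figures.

18.2 g Cd; 1.81 L O₂

Q = 2.78 × 11232 = 31220 C; n(e⁻) = 31220 / 96485 = 0.3236 mol
Cathode: Cd²⁺ + 2e⁻ → Cd → n(Cd) = 0.3236/2 = 0.1618 mol → 18.2 g
Anode: 2H₂O → O₂ + 4H⁺ + 4e⁻ → n(O₂) = 0.3236/4 = 0.08090 mol → 1.81 L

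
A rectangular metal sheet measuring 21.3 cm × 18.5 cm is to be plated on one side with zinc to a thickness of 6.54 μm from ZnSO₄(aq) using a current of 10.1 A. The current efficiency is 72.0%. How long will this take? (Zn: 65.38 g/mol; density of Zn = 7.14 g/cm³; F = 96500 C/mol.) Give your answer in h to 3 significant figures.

0.207 h

Plated area = 21.3 × 18.5 = 394.1 cm²
Volume = 394.1 × 6.54×10⁻⁴ cm = 0.2577 cm³
m(Zn) = 0.2577 × 7.14 = 1.840 g
n(Zn) = 1.840 / 65.38 = 0.02814 mol; n(e⁻) = 2 × 0.02814 = 0.05628 mol
Q = 0.05628 × 96500 / 0.720 = 7543 C
t = 7543 / 10.1 = 746.8 s = 0.207 h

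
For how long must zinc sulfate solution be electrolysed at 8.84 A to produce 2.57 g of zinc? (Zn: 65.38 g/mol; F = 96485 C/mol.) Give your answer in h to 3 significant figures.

n(Zn) = 2.57 / 65.38 = 0.03931 mol
Zn²⁺ + 2e⁻ → Zn, so n(e⁻) = 2 × 0.03931 = 0.07862 mol
Q = 0.07862 × 96485 = 7586 C
t = Q / I = 7586 / 8.84 = 858.1 s = 0.238 h

0.238 h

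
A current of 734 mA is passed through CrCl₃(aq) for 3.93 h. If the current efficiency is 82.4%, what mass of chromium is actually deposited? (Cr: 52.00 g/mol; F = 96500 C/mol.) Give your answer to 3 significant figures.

1.54 g

Q = 0.734 × 14148 = 10380 C
n(e⁻) = 10380 / 96500 = 0.1076 mol
Cr³⁺ + 3e⁻ → Cr, so theoretical m(Cr) = 0.03587 × 52.00 = 1.865 g
Actual mass = 82.4% × 1.865 = 1.54 g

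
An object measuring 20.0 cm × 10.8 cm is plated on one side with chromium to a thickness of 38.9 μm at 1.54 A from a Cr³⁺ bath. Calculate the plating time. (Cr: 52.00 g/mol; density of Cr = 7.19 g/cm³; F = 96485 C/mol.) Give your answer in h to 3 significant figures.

Plated area = 20.0 × 10.8 = 216.0 cm²
Volume = 216.0 × 38.9×10⁻⁴ cm = 0.8402 cm³
m(Cr) = 0.8402 × 7.19 = 6.041 g
n(Cr) = 6.041 / 52.00 = 0.1162 mol; n(e⁻) = 3 × 0.1162 = 0.3486 mol
Q = 0.3486 × 96485 = 33630 C
t = 33630 / 1.54 = 21840 s = 6.07 h

6.07 h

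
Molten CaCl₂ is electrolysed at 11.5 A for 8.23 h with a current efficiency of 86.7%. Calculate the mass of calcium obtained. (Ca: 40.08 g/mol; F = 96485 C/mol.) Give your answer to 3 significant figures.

Q = 11.5 × 29628 = 3.407×10^5 C
n(e⁻) = 3.407×10^5 / 96485 = 3.531 mol
Ca²⁺ + 2e⁻ → Ca, so theoretical m(Ca) = 1.766 × 40.08 = 70.78 g
Actual mass = 86.7% × 70.78 = 61.4 g

61.4 g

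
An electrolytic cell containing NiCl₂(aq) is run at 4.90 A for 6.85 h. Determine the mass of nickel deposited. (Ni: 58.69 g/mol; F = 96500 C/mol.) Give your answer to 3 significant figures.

Q = 4.90 A × 24660 s = 1.208×10^5 C
Moles of electrons = 1.208×10^5 / 96500 = 1.252 mol
Ni²⁺ + 2e⁻ → Ni, so n(Ni) = 1.252 / 2 = 0.6260 mol
m = 0.6260 × 58.69 = 36.7 g

36.7 g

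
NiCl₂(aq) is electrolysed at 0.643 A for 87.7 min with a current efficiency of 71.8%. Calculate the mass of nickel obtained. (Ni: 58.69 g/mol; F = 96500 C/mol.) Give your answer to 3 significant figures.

Q = 0.643 × 5262 = 3383 C
n(e⁻) = 3383 / 96500 = 0.03506 mol
Ni²⁺ + 2e⁻ → Ni, so theoretical m(Ni) = 0.01753 × 58.69 = 1.029 g
Actual mass = 71.8% × 1.029 = 0.739 g

0.739 g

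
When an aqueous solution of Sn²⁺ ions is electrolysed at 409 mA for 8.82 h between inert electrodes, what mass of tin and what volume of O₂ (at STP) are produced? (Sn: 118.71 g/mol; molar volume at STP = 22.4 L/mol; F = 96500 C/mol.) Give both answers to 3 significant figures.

7.99 g Sn; 0.754 L O₂

Q = 0.409 × 31752 = 12990 C; n(e⁻) = 12990 / 96500 = 0.1346 mol
Cathode: Sn²⁺ + 2e⁻ → Sn → n(Sn) = 0.1346/2 = 0.06730 mol → 7.99 g
Anode: 2H₂O → O₂ + 4H⁺ + 4e⁻ → n(O₂) = 0.1346/4 = 0.03365 mol → 0.754 L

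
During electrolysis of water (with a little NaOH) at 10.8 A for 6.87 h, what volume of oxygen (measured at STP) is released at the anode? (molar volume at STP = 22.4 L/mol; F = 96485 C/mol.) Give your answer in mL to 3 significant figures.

15500 mL

Q = 10.8 A × 24732 s = 2.671×10^5 C
n(e⁻) = 2.671×10^5 / 96485 = 2.768 mol
2H₂O → O₂ + 4H⁺ + 4e⁻, so n(O₂) = 2.768 / 4 = 0.6920 mol
V = 0.6920 × 22.4 = 15.50 L
= 15500 mL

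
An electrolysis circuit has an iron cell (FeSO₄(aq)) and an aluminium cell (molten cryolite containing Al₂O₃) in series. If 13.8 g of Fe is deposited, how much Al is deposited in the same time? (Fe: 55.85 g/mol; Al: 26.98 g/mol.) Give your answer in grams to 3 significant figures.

4.44 g

n(Fe) = 13.8 / 55.85 = 0.2471 mol
Fe²⁺ + 2e⁻ → Fe, so n(e⁻) = 2 × 0.2471 = 0.4942 mol
Same current for the same time ⇒ same n(e⁻) = 0.4942 mol in both cells.
Al³⁺ + 3e⁻ → Al, so n(Al) = 0.4942 / 3 = 0.1647 mol
m(Al) = 0.1647 × 26.98 = 4.44 g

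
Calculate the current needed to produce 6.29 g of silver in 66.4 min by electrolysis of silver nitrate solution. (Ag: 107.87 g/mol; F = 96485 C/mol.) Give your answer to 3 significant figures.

1.41 A

n(Ag) = 6.29 / 107.87 = 0.05831 mol
Ag⁺ + e⁻ → Ag, so n(e⁻) = 0.05831 mol
Q = 0.05831 × 96485 = 5626 C
I = Q / t = 5626 / 3984 s = 1.41 A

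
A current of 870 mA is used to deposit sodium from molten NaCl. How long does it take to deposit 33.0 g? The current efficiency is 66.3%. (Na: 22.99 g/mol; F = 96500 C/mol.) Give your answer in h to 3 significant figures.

n(Na) = 33.0 / 22.99 = 1.435 mol
Na⁺ + e⁻ → Na, so n(e⁻) = 1.435 mol
Q = 1.435 × 96500 / 0.663 = 2.089×10^5 C
t = Q / I = 2.089×10^5 / 0.870 = 2.401×10^5 s = 66.7 h

66.7 h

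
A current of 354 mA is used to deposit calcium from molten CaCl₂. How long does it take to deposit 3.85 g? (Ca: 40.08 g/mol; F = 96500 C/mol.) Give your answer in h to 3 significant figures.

14.5 h

n(Ca) = 3.85 / 40.08 = 0.09606 mol
Ca²⁺ + 2e⁻ → Ca, so n(e⁻) = 2 × 0.09606 = 0.1921 mol
Q = 0.1921 × 96500 = 18540 C
t = Q / I = 18540 / 0.354 = 52370 s = 14.5 h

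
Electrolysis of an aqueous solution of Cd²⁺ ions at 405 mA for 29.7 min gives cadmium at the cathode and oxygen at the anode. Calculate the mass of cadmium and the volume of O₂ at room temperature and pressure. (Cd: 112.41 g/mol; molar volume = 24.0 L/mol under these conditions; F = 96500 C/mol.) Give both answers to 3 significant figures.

Q = 0.405 × 1782 = 721.7 C; n(e⁻) = 721.7 / 96500 = 0.007479 mol
Cathode: Cd²⁺ + 2e⁻ → Cd → n(Cd) = 0.007479/2 = 0.003740 mol → 0.420 g
Anode: 2H₂O → O₂ + 4H⁺ + 4e⁻ → n(O₂) = 0.007479/4 = 0.001870 mol → 0.0449 L

0.420 g Cd; 0.0449 L O₂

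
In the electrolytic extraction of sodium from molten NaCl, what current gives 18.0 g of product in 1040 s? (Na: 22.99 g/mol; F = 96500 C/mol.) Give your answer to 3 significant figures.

n(Na) = 18.0 / 22.99 = 0.7829 mol
Na⁺ + e⁻ → Na, so n(e⁻) = 0.7829 mol
Q = 0.7829 × 96500 = 75550 C
I = Q / t = 75550 / 1040 s = 72.6 A

72.6 A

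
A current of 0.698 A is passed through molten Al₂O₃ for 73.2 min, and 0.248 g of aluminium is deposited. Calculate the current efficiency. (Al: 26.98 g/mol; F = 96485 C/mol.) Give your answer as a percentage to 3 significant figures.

Q = 0.698 × 4392 = 3066 C
n(e⁻) = 3066 / 96485 = 0.03178 mol
Al³⁺ + 3e⁻ → Al, so theoretical n(Al) = 0.01059 mol → 0.2857 g
Efficiency = 0.248 / 0.2857 = 0.8680 = 86.8%

86.8%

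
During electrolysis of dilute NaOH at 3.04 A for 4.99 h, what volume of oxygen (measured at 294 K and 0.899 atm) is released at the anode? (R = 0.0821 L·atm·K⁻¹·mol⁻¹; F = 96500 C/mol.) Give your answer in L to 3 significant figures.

Charge passed = 3.04 × 17964 = 54610 C
n(e⁻) = Q/F = 54610/96500 = 0.5659 mol
2H₂O → O₂ + 4H⁺ + 4e⁻, so n(O₂) = 0.5659 / 4 = 0.1415 mol
V = nRT/P = 0.1415 × 0.0821 × 294 / 0.899 = 3.799 L

3.80 L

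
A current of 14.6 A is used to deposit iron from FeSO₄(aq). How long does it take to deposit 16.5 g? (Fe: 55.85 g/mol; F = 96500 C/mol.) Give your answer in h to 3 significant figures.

1.08 h

n(Fe) = 16.5 / 55.85 = 0.2954 mol
Fe²⁺ + 2e⁻ → Fe, so n(e⁻) = 2 × 0.2954 = 0.5908 mol
Q = 0.5908 × 96500 = 57010 C
t = Q / I = 57010 / 14.6 = 3905 s = 1.08 h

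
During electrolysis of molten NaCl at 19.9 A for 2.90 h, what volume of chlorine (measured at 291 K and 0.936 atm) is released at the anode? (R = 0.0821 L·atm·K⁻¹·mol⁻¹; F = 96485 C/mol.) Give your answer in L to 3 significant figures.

Q = 19.9 A × 10440 s = 2.078×10^5 C
Moles of electrons = 2.078×10^5 / 96485 = 2.154 mol
2Cl⁻ → Cl₂ + 2e⁻, so n(Cl₂) = 2.154 / 2 = 1.077 mol
V = nRT/P = 1.077 × 0.0821 × 291 / 0.936 = 27.49 L

27.5 L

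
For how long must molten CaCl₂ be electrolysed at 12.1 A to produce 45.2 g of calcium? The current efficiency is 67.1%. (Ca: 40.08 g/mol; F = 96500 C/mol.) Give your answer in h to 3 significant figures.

n(Ca) = 45.2 / 40.08 = 1.128 mol
Ca²⁺ + 2e⁻ → Ca, so n(e⁻) = 2 × 1.128 = 2.256 mol
Q = 2.256 × 96500 / 0.671 = 3.244×10^5 C
t = Q / I = 3.244×10^5 / 12.1 = 26810 s = 7.45 h

7.45 h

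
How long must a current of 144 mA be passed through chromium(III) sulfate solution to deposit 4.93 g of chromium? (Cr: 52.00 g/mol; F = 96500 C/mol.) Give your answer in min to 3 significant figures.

n(Cr) = 4.93 / 52.00 = 0.09481 mol
Cr³⁺ + 3e⁻ → Cr, so n(e⁻) = 3 × 0.09481 = 0.2844 mol
Q = 0.2844 × 96500 = 27440 C
t = Q / I = 27440 / 0.144 = 1.906×10^5 s = 3180 min

3180 min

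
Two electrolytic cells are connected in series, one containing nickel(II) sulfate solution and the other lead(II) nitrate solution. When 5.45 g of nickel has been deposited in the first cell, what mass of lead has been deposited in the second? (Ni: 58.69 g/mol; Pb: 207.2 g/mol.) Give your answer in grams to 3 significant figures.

n(Ni) = 5.45 / 58.69 = 0.09286 mol
Ni²⁺ + 2e⁻ → Ni, so n(e⁻) = 2 × 0.09286 = 0.1857 mol
Since the cells are in series, n(e⁻) in the Pb cell is also 0.1857 mol.
Pb²⁺ + 2e⁻ → Pb, so n(Pb) = 0.1857 / 2 = 0.09285 mol
m(Pb) = 0.09285 × 207.2 = 19.2 g

19.2 g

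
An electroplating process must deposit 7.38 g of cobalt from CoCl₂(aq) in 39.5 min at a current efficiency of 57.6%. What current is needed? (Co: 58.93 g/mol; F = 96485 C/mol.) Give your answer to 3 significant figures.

n(Co) = 7.38 / 58.93 = 0.1252 mol
Co²⁺ + 2e⁻ → Co, so n(e⁻) = 2 × 0.1252 = 0.2504 mol
Q = 0.2504 × 96485 / 0.576 = 41940 C
I = Q / t = 41940 / 2370 s = 17.7 A

17.7 A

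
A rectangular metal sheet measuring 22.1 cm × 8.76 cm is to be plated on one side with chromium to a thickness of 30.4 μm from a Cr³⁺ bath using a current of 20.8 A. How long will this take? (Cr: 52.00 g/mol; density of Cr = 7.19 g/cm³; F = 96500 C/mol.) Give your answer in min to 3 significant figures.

18.9 min

Plated area = 22.1 × 8.76 = 193.6 cm²
Volume = 193.6 × 30.4×10⁻⁴ cm = 0.5885 cm³
m(Cr) = 0.5885 × 7.19 = 4.231 g
n(Cr) = 4.231 / 52.00 = 0.08137 mol; n(e⁻) = 3 × 0.08137 = 0.2441 mol
Q = 0.2441 × 96500 = 23560 C
t = 23560 / 20.8 = 1133 s = 18.9 min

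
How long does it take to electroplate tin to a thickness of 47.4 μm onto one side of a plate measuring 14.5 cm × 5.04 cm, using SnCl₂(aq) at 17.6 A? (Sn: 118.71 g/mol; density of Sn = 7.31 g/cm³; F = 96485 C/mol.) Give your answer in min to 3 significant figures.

Plated area = 14.5 × 5.04 = 73.08 cm²
Volume = 73.08 × 47.4×10⁻⁴ cm = 0.3464 cm³
m(Sn) = 0.3464 × 7.31 = 2.532 g
n(Sn) = 2.532 / 118.71 = 0.02133 mol; n(e⁻) = 2 × 0.02133 = 0.04266 mol
Q = 0.04266 × 96485 = 4116 C
t = 4116 / 17.6 = 233.9 s = 3.90 min

3.90 min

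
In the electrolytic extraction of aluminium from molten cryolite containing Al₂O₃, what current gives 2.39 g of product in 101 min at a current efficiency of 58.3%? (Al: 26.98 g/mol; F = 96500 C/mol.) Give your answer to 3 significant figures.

7.26 A

n(Al) = 2.39 / 26.98 = 0.08858 mol
Al³⁺ + 3e⁻ → Al, so n(e⁻) = 3 × 0.08858 = 0.2657 mol
Q = 0.2657 × 96500 / 0.583 = 43980 C
I = Q / t = 43980 / 6060 s = 7.26 A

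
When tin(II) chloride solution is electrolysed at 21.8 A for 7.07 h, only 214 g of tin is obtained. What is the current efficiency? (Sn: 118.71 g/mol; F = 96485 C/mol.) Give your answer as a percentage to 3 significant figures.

62.7%

Q = 21.8 × 25452 = 5.549×10^5 C
n(e⁻) = 5.549×10^5 / 96485 = 5.751 mol
Sn²⁺ + 2e⁻ → Sn, so theoretical n(Sn) = 2.876 mol → 341.4 g
Efficiency = 214 / 341.4 = 0.6268 = 62.7%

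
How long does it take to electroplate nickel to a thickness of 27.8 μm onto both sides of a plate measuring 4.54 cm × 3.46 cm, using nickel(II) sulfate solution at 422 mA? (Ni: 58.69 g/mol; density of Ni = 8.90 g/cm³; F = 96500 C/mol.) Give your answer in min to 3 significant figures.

101 min

Plated area = 2 × 4.54 × 3.46 = 31.42 cm²
Volume = 31.42 × 27.8×10⁻⁴ cm = 0.08735 cm³
m(Ni) = 0.08735 × 8.90 = 0.7774 g
n(Ni) = 0.7774 / 58.69 = 0.01325 mol; n(e⁻) = 2 × 0.01325 = 0.02650 mol
Q = 0.02650 × 96500 = 2557 C
t = 2557 / 0.422 = 6059 s = 101 min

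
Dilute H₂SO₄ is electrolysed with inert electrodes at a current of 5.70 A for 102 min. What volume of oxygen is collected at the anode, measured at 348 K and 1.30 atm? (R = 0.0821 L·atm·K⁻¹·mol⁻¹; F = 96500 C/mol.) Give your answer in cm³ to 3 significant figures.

Q = 5.70 A × 6120 s = 34880 C
Moles of electrons = 34880 / 96500 = 0.3615 mol
2H₂O → O₂ + 4H⁺ + 4e⁻, so n(O₂) = 0.3615 / 4 = 0.09038 mol
V = nRT/P = 0.09038 × 0.0821 × 348 / 1.30 = 1.986 L
= 1990 cm³

1990 cm³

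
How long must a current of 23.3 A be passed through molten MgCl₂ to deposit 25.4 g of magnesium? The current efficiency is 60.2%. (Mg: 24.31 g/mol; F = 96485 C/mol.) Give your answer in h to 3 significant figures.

3.99 h

n(Mg) = 25.4 / 24.31 = 1.045 mol
Mg²⁺ + 2e⁻ → Mg, so n(e⁻) = 2 × 1.045 = 2.090 mol
Q = 2.090 × 96485 / 0.602 = 3.350×10^5 C
t = Q / I = 3.350×10^5 / 23.3 = 14380 s = 3.99 h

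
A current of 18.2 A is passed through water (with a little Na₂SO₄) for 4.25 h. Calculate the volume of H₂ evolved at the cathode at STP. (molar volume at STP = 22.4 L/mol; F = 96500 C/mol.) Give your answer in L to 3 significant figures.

Q = 18.2 A × 15300 s = 2.785×10^5 C
n(e⁻) = 2.785×10^5 / 96500 = 2.886 mol
2H⁺ + 2e⁻ → H₂, so n(H₂) = 2.886 / 2 = 1.443 mol
V = 1.443 × 22.4 = 32.32 L

32.3 L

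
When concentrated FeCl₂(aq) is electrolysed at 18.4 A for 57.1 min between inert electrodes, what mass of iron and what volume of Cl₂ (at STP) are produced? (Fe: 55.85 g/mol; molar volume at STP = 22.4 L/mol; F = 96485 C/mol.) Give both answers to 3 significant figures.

Q = 18.4 × 3426 = 63040 C; n(e⁻) = 63040 / 96485 = 0.6534 mol
Cathode: Fe²⁺ + 2e⁻ → Fe → n(Fe) = 0.6534/2 = 0.3267 mol → 18.2 g
Anode: 2Cl⁻ → Cl₂ + 2e⁻ → n(Cl₂) = 0.6534/2 = 0.3267 mol → 7.32 L

18.2 g Fe; 7.32 L Cl₂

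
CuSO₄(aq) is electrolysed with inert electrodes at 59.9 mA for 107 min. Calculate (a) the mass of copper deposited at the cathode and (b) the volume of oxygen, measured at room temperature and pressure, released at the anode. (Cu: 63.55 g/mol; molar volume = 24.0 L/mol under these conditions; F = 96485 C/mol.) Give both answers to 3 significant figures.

Q = 0.0599 × 6420 = 384.6 C; n(e⁻) = 384.6 / 96485 = 0.003986 mol
Cathode: Cu²⁺ + 2e⁻ → Cu → n(Cu) = 0.003986/2 = 0.001993 mol → 0.127 g
Anode: 2H₂O → O₂ + 4H⁺ + 4e⁻ → n(O₂) = 0.003986/4 = 9.965×10^-4 mol → 0.0239 L

0.127 g Cu; 0.0239 L O₂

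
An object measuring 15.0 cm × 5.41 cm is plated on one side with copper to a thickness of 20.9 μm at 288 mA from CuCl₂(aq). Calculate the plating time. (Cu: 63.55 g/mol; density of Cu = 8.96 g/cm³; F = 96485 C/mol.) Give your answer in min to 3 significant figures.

Plated area = 15.0 × 5.41 = 81.15 cm²
Volume = 81.15 × 20.9×10⁻⁴ cm = 0.1696 cm³
m(Cu) = 0.1696 × 8.96 = 1.520 g
n(Cu) = 1.520 / 63.55 = 0.02392 mol; n(e⁻) = 2 × 0.02392 = 0.04784 mol
Q = 0.04784 × 96485 = 4616 C
t = 4616 / 0.288 = 16030 s = 267 min

267 min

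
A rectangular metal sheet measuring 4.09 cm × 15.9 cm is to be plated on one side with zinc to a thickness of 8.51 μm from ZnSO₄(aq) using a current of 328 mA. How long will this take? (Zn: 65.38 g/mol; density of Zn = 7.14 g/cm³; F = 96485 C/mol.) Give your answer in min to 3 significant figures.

59.3 min

Plated area = 4.09 × 15.9 = 65.03 cm²
Volume = 65.03 × 8.51×10⁻⁴ cm = 0.05534 cm³
m(Zn) = 0.05534 × 7.14 = 0.3951 g
n(Zn) = 0.3951 / 65.38 = 0.006043 mol; n(e⁻) = 2 × 0.006043 = 0.01209 mol
Q = 0.01209 × 96485 = 1167 C
t = 1167 / 0.328 = 3558 s = 59.3 min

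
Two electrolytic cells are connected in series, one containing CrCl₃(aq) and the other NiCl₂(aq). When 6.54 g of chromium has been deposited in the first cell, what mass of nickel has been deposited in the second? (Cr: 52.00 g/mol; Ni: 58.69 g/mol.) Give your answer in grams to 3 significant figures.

n(Cr) = 6.54 / 52.00 = 0.1258 mol
Cr³⁺ + 3e⁻ → Cr, so n(e⁻) = 3 × 0.1258 = 0.3774 mol
Since the cells are in series, n(e⁻) in the Ni cell is also 0.3774 mol.
Ni²⁺ + 2e⁻ → Ni, so n(Ni) = 0.3774 / 2 = 0.1887 mol
m(Ni) = 0.1887 × 58.69 = 11.1 g

11.1 g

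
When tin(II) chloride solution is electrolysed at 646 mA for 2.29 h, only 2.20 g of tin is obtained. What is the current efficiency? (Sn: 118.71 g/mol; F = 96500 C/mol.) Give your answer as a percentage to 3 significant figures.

Q = 0.646 × 8244 = 5326 C
n(e⁻) = 5326 / 96500 = 0.05519 mol
Sn²⁺ + 2e⁻ → Sn, so theoretical n(Sn) = 0.02760 mol → 3.276 g
Efficiency = 2.20 / 3.276 = 0.6716 = 67.2%

67.2%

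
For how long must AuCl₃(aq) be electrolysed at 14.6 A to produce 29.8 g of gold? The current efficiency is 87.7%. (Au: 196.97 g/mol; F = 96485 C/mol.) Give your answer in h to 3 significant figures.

0.950 h

n(Au) = 29.8 / 196.97 = 0.1513 mol
Au³⁺ + 3e⁻ → Au, so n(e⁻) = 3 × 0.1513 = 0.4539 mol
Q = 0.4539 × 96485 / 0.877 = 49940 C
t = Q / I = 49940 / 14.6 = 3421 s = 0.950 h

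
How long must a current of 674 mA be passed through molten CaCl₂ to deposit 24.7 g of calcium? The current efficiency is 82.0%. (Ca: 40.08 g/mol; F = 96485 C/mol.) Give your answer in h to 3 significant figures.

n(Ca) = 24.7 / 40.08 = 0.6163 mol
Ca²⁺ + 2e⁻ → Ca, so n(e⁻) = 2 × 0.6163 = 1.233 mol
Q = 1.233 × 96485 / 0.820 = 1.451×10^5 C
t = Q / I = 1.451×10^5 / 0.674 = 2.153×10^5 s = 59.8 h

59.8 h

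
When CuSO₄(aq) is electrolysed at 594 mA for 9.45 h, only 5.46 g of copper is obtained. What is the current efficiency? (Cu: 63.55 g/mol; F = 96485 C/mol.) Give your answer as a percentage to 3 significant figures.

82.0%

Q = 0.594 × 34020 = 20210 C
n(e⁻) = 20210 / 96485 = 0.2095 mol
Cu²⁺ + 2e⁻ → Cu, so theoretical n(Cu) = 0.1048 mol → 6.660 g
Efficiency = 5.46 / 6.660 = 0.8198 = 82.0%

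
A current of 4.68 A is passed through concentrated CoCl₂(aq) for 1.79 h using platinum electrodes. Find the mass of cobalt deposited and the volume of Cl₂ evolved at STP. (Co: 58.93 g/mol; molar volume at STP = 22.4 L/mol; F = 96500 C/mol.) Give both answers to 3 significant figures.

9.21 g Co; 3.50 L Cl₂

Q = 4.68 × 6444 = 30160 C; n(e⁻) = 30160 / 96500 = 0.3125 mol
Cathode: Co²⁺ + 2e⁻ → Co → n(Co) = 0.3125/2 = 0.1563 mol → 9.21 g
Anode: 2Cl⁻ → Cl₂ + 2e⁻ → n(Cl₂) = 0.3125/2 = 0.1563 mol → 3.50 L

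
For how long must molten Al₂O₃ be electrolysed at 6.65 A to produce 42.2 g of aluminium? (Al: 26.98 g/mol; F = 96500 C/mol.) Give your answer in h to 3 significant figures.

18.9 h

n(Al) = 42.2 / 26.98 = 1.564 mol
Al³⁺ + 3e⁻ → Al, so n(e⁻) = 3 × 1.564 = 4.692 mol
Q = 4.692 × 96500 = 4.528×10^5 C
t = Q / I = 4.528×10^5 / 6.65 = 68090 s = 18.9 h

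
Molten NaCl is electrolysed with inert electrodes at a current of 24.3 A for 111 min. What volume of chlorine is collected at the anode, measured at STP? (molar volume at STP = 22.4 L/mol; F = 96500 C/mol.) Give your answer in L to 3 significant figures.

Charge passed = 24.3 × 6660 = 1.618×10^5 C
n(e⁻) = 1.618×10^5 / 96500 = 1.677 mol
2Cl⁻ → Cl₂ + 2e⁻, so n(Cl₂) = 1.677 / 2 = 0.8385 mol
V = 0.8385 × 22.4 = 18.78 L

18.8 L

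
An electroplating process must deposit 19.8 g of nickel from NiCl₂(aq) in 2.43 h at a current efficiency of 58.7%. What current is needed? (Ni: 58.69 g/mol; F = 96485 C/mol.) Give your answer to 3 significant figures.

12.7 A

n(Ni) = 19.8 / 58.69 = 0.3374 mol
Ni²⁺ + 2e⁻ → Ni, so n(e⁻) = 2 × 0.3374 = 0.6748 mol
Q = 0.6748 × 96485 / 0.587 = 1.109×10^5 C
I = Q / t = 1.109×10^5 / 8748 s = 12.7 A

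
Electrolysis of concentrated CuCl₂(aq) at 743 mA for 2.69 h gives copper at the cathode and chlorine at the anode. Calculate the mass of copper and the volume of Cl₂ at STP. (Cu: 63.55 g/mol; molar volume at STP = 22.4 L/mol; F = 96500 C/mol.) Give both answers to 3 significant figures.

2.37 g Cu; 0.835 L Cl₂

Q = 0.743 × 9684 = 7195 C; n(e⁻) = 7195 / 96500 = 0.07456 mol
Cathode: Cu²⁺ + 2e⁻ → Cu → n(Cu) = 0.07456/2 = 0.03728 mol → 2.37 g
Anode: 2Cl⁻ → Cl₂ + 2e⁻ → n(Cl₂) = 0.07456/2 = 0.03728 mol → 0.835 L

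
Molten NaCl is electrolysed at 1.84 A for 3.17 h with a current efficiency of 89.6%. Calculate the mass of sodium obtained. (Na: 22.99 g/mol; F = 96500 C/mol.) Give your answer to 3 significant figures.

Q = 1.84 × 11412 = 21000 C
n(e⁻) = 21000 / 96500 = 0.2176 mol
Na⁺ + e⁻ → Na, so theoretical m(Na) = 0.2176 × 22.99 = 5.003 g
Actual mass = 89.6% × 5.003 = 4.48 g

4.48 g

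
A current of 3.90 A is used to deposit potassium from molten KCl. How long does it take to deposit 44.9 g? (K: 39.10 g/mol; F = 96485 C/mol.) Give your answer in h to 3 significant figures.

7.89 h

n(K) = 44.9 / 39.10 = 1.148 mol
K⁺ + e⁻ → K, so n(e⁻) = 1.148 mol
Q = 1.148 × 96485 = 1.108×10^5 C
t = Q / I = 1.108×10^5 / 3.90 = 28410 s = 7.89 h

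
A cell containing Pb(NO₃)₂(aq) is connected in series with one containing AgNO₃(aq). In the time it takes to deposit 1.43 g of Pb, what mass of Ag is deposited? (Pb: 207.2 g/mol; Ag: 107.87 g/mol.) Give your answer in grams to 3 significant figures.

1.49 g

n(Pb) = 1.43 / 207.2 = 0.006902 mol
Pb²⁺ + 2e⁻ → Pb, so n(e⁻) = 2 × 0.006902 = 0.01380 mol
Since the cells are in series, n(e⁻) in the Ag cell is also 0.01380 mol.
Ag⁺ + e⁻ → Ag, so n(Ag) = 0.01380 mol
m(Ag) = 0.01380 × 107.87 = 1.49 g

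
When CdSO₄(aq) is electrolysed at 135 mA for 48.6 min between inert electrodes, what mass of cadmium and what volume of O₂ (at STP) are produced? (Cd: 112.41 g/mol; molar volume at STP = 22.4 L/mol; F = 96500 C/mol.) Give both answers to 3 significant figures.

Q = 0.135 × 2916 = 393.7 C; n(e⁻) = 393.7 / 96500 = 0.004080 mol
Cathode: Cd²⁺ + 2e⁻ → Cd → n(Cd) = 0.004080/2 = 0.002040 mol → 0.229 g
Anode: 2H₂O → O₂ + 4H⁺ + 4e⁻ → n(O₂) = 0.004080/4 = 0.001020 mol → 0.0228 L

0.229 g Cd; 0.0228 L O₂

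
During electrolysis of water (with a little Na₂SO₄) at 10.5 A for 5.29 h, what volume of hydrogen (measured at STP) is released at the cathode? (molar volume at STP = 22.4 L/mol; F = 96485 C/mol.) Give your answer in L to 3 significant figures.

Q = It = 10.5 × 19044 = 2.000×10^5 C
n(e⁻) = Q/F = 2.000×10^5/96485 = 2.073 mol
2H⁺ + 2e⁻ → H₂, so n(H₂) = 2.073 / 2 = 1.037 mol
V = 1.037 × 22.4 = 23.23 L

23.2 L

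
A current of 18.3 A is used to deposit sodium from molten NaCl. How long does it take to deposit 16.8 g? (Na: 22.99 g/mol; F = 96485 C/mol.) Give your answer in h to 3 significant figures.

1.07 h

n(Na) = 16.8 / 22.99 = 0.7308 mol
Na⁺ + e⁻ → Na, so n(e⁻) = 0.7308 mol
Q = 0.7308 × 96485 = 70510 C
t = Q / I = 70510 / 18.3 = 3853 s = 1.07 h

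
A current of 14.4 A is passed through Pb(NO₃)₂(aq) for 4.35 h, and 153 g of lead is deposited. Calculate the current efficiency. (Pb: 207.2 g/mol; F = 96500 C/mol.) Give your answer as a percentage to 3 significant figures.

63.2%

Q = 14.4 × 15660 = 2.255×10^5 C
n(e⁻) = 2.255×10^5 / 96500 = 2.337 mol
Pb²⁺ + 2e⁻ → Pb, so theoretical n(Pb) = 1.169 mol → 242.2 g
Efficiency = 153 / 242.2 = 0.6317 = 63.2%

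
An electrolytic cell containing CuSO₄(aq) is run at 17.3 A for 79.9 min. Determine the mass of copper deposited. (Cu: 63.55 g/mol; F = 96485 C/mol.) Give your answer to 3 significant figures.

27.3 g

Q = 17.3 A × 4794 s = 82940 C
Moles of electrons = 82940 / 96485 = 0.8596 mol
Cu²⁺ + 2e⁻ → Cu, so n(Cu) = 0.8596 / 2 = 0.4298 mol
m = 0.4298 × 63.55 = 27.3 g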